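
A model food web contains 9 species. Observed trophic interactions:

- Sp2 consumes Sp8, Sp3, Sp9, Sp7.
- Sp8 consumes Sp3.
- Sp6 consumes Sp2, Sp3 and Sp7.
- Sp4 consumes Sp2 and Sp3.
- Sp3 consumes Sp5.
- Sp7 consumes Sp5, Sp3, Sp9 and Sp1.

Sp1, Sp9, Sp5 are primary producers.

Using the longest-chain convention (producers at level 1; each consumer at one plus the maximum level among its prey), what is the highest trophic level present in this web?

Producers (level 1): Sp1, Sp9, Sp5.
Sp5 → Sp3 → Sp7 → Sp2 → Sp6 gives Sp6 level 5.
No species has a prey at level 5, so no species reaches level 6.

5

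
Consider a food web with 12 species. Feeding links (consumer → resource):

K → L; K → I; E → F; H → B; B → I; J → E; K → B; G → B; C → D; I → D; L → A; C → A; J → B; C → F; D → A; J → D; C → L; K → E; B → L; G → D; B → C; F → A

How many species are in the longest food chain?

One longest chain: A → D → C → B → K.
It has 5 species and 4 links.

5 species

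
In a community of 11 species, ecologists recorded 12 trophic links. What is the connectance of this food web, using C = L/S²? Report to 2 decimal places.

The web has S = 11 species and L = 12 feeding links.
C = L / S² = 12 / 121 = 0.0992 ≈ 0.10.

C = 0.10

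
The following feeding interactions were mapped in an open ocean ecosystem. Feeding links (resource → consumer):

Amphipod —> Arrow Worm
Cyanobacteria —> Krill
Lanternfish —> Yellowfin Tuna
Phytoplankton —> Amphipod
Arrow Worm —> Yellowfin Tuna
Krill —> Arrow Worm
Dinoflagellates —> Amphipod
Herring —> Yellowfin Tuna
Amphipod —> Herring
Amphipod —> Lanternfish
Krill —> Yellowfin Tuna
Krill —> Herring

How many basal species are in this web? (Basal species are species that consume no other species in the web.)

3

Basal species (no prey listed): Cyanobacteria, Dinoflagellates, Phytoplankton.
Count: 3.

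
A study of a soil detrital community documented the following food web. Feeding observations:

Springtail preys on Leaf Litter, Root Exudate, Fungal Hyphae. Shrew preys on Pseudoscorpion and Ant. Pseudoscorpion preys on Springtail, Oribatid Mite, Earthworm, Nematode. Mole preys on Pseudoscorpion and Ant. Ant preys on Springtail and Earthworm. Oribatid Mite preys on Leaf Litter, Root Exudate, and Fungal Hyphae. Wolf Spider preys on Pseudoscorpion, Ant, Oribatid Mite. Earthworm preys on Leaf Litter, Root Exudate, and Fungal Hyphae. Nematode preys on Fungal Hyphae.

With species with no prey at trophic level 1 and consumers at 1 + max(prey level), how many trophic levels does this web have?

Basal resources (level 1): Fungal Hyphae, Leaf Litter, Root Exudate.
Fungal Hyphae → Springtail → Pseudoscorpion → Wolf Spider gives Wolf Spider level 4.
No species has a prey at level 4, so no species reaches level 5.

4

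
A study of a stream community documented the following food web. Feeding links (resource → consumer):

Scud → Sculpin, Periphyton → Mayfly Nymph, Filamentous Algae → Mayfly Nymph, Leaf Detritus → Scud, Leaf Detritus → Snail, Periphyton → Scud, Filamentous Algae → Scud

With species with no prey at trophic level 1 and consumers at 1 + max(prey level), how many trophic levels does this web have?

3

Basal resources (level 1): Periphyton, Filamentous Algae, Leaf Detritus.
Periphyton → Scud → Sculpin gives Sculpin level 3.
No species has a prey at level 3, so no species reaches level 4.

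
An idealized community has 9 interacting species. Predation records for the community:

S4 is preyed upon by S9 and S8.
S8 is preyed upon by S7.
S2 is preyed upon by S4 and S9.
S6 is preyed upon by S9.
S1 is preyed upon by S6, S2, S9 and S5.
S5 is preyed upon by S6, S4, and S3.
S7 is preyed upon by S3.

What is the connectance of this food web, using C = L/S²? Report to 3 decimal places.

C = 0.173

The web has S = 9 species and L = 14 feeding links.
C = L / S² = 14 / 81 = 0.1728 ≈ 0.173.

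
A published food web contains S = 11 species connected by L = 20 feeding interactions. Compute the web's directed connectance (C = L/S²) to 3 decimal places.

The web has S = 11 species and L = 20 feeding links.
C = L / S² = 20 / 121 = 0.1653 ≈ 0.165.

C = 0.165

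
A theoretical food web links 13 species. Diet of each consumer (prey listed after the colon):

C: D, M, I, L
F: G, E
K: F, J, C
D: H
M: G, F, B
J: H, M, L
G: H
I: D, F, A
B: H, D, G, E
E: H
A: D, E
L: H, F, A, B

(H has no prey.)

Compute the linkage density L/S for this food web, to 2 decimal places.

There are L = 31 links among S = 13 species.
L/S = 31/13 = 2.3846 ≈ 2.38.

L/S = 2.38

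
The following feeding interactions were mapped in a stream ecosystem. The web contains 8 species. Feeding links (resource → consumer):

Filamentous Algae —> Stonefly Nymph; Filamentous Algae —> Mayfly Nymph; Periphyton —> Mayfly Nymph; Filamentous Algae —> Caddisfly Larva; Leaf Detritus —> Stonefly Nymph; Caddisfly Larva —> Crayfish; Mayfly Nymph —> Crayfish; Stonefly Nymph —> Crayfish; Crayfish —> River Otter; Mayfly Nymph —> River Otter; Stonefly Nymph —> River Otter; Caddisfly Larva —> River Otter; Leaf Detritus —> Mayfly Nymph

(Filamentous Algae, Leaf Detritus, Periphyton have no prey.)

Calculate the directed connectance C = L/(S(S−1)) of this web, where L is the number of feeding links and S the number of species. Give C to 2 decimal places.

The web has S = 8 species and L = 13 feeding links.
C = L / (S(S−1)) = 13 / 56 = 0.2321 ≈ 0.23.

C = 0.23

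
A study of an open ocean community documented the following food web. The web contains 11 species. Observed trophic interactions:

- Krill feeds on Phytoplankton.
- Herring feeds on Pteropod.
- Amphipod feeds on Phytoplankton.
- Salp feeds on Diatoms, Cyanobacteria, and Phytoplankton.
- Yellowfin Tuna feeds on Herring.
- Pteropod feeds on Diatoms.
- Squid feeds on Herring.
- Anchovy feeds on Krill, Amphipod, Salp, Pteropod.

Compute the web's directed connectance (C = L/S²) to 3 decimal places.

The web has S = 11 species and L = 13 feeding links.
C = L / S² = 13 / 121 = 0.1074 ≈ 0.107.

C = 0.107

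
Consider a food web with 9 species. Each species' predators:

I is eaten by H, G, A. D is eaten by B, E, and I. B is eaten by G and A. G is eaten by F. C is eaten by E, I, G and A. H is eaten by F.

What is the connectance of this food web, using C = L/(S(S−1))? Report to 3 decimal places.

The web has S = 9 species and L = 14 feeding links.
C = L / (S(S−1)) = 14 / 72 = 0.1944 ≈ 0.194.

C = 0.194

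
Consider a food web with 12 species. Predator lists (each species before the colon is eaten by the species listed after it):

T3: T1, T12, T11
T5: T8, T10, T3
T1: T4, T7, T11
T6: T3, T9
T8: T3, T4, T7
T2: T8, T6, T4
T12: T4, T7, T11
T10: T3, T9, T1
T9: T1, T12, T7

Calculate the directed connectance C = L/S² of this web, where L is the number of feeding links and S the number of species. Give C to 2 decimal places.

C = 0.18

The web has S = 12 species and L = 26 feeding links.
C = L / S² = 26 / 144 = 0.1806 ≈ 0.18.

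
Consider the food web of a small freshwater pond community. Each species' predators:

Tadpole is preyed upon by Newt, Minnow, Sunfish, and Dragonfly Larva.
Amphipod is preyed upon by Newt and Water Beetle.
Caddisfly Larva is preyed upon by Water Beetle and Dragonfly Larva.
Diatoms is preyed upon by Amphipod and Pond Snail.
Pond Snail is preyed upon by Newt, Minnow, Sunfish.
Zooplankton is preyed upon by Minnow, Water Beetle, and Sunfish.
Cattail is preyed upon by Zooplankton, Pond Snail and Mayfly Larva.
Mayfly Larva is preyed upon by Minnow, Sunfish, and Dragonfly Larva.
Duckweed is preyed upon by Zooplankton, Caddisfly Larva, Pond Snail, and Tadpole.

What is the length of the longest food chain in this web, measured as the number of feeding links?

One longest chain: Duckweed → Tadpole → Newt.
It has 3 species and 2 links.

2 links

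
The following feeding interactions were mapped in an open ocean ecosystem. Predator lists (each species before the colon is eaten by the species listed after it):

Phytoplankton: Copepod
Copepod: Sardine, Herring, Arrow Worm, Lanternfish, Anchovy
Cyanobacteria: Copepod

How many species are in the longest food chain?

3 species

One longest chain: Cyanobacteria → Copepod → Sardine.
It has 3 species and 2 links.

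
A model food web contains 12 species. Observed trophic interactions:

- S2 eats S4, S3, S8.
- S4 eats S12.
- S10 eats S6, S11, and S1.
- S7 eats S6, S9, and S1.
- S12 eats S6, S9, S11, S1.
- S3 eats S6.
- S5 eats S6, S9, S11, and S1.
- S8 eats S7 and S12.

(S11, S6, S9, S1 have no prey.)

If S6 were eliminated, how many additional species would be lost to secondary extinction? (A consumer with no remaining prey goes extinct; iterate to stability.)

1

Remove S6.
Round 1: S3 (all prey gone) → extinct.
No further losses. Total secondary extinctions: 1.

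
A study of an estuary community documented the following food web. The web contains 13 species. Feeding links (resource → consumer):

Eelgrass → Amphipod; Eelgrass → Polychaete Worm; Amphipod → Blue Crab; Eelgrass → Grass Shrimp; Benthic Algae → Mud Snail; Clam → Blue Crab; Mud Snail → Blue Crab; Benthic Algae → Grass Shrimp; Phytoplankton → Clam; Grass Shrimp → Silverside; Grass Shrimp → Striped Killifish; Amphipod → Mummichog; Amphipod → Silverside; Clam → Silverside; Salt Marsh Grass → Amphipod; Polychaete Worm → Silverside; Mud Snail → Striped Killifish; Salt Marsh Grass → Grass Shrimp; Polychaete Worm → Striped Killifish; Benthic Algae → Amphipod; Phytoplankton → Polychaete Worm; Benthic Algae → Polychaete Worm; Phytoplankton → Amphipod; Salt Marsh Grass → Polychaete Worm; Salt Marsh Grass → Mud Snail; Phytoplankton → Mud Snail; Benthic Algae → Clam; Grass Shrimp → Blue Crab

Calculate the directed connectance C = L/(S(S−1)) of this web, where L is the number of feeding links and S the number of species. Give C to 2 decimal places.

C = 0.18

The web has S = 13 species and L = 28 feeding links.
C = L / (S(S−1)) = 28 / 156 = 0.1795 ≈ 0.18.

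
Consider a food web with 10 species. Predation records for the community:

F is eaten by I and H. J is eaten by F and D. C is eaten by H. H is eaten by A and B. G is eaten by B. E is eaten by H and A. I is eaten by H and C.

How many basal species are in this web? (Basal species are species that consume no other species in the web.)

3

Basal species (no prey listed): E, J, G.
Count: 3.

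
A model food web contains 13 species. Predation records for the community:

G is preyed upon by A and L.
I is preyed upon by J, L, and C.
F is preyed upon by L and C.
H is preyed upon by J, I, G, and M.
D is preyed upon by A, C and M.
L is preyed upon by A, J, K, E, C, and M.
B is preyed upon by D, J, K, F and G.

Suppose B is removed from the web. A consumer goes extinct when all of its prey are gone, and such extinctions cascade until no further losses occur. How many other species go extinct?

Remove B.
Round 1: D (all prey gone), F (all prey gone) → extinct.
No further losses. Total secondary extinctions: 2.

2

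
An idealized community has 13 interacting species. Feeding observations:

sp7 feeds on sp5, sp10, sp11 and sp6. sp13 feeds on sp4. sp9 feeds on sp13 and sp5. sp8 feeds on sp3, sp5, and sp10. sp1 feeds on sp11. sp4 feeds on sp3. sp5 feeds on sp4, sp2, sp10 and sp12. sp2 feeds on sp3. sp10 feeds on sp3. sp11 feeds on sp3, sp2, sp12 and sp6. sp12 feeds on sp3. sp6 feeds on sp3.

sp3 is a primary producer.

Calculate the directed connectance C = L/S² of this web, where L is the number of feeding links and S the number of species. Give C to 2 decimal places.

The web has S = 13 species and L = 24 feeding links.
C = L / S² = 24 / 169 = 0.1420 ≈ 0.14.

C = 0.14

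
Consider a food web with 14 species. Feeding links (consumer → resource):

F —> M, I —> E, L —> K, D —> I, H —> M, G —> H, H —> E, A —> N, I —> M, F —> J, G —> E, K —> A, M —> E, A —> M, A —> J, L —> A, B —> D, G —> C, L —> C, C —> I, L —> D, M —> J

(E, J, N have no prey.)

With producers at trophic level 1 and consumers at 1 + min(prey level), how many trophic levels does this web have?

Producers (level 1): E, J, N.
Following each consumer down to its lowest-level prey: E → I → D → B (levels 1 through 4).
All prey of B (D 3) are at level 3 or above, so B is at level 1 + 3 = 4.
Every consumer has at least one prey at level 3 or below, so none exceeds level 4.

4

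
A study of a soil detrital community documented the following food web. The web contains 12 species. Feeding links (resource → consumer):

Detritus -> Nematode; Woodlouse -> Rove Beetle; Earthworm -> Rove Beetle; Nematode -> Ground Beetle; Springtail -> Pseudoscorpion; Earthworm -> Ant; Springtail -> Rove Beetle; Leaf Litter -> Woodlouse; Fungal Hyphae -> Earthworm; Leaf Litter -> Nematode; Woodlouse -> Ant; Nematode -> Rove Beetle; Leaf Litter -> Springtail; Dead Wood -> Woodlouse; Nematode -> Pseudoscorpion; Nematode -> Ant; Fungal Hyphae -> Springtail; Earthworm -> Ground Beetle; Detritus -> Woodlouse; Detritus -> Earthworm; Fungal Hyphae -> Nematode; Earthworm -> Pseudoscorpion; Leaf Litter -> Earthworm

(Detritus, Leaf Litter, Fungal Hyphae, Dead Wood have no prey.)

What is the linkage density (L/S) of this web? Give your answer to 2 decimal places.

There are L = 23 links among S = 12 species.
L/S = 23/12 = 1.9167 ≈ 1.92.

L/S = 1.92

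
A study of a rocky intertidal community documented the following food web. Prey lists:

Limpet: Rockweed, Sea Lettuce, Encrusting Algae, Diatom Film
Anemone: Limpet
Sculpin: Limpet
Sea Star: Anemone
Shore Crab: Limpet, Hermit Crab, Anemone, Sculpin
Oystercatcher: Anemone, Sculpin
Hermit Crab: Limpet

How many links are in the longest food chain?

3 links

One longest chain: Rockweed → Limpet → Hermit Crab → Shore Crab.
It has 4 species and 3 links.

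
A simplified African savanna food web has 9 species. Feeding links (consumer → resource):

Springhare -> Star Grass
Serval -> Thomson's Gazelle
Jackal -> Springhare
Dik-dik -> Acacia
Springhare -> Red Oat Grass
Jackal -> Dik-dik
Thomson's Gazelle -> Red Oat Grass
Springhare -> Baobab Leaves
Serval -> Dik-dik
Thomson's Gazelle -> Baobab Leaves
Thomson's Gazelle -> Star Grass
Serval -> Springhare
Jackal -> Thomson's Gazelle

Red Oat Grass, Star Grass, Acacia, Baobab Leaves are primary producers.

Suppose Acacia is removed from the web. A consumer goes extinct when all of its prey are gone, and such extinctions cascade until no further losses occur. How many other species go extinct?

Remove Acacia.
Round 1: Dik-dik (all prey gone) → extinct.
No further losses. Total secondary extinctions: 1.

1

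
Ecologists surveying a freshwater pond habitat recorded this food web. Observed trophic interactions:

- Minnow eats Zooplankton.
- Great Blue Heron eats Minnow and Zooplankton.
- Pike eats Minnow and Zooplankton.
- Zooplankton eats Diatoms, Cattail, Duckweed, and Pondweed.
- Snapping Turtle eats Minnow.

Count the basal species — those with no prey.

4

Basal species (no prey listed): Cattail, Pondweed, Duckweed, Diatoms.
Count: 4.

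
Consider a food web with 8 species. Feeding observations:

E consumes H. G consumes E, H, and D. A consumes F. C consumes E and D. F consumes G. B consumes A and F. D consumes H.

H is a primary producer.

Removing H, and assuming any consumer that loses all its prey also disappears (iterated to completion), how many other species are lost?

7

Remove H.
Round 1: E (all prey gone), D (all prey gone) → extinct.
Round 2: G (all prey gone), C (all prey gone) → extinct.
Round 3: F (all prey gone) → extinct.
Round 4: A (all prey gone) → extinct.
Round 5: B (all prey gone) → extinct.
No further losses. Total secondary extinctions: 7.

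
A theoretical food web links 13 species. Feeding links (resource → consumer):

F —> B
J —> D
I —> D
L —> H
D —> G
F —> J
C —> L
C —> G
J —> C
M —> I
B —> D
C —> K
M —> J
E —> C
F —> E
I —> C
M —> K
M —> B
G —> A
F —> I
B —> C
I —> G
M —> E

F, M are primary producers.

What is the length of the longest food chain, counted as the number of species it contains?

5 species

One longest chain: F → J → C → L → H.
It has 5 species and 4 links.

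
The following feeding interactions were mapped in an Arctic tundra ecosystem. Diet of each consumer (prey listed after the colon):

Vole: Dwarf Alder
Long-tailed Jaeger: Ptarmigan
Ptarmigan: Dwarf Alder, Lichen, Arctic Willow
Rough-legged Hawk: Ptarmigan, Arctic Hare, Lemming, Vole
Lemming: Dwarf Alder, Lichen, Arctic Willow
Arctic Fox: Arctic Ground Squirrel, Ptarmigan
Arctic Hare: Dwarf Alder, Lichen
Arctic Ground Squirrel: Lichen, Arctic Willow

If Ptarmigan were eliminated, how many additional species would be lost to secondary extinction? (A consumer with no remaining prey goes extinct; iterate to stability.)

Remove Ptarmigan.
Round 1: Long-tailed Jaeger (all prey gone) → extinct.
No further losses. Total secondary extinctions: 1.

1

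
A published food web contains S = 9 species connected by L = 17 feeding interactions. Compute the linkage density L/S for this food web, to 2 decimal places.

There are L = 17 links among S = 9 species.
L/S = 17/9 = 1.8889 ≈ 1.89.

L/S = 1.89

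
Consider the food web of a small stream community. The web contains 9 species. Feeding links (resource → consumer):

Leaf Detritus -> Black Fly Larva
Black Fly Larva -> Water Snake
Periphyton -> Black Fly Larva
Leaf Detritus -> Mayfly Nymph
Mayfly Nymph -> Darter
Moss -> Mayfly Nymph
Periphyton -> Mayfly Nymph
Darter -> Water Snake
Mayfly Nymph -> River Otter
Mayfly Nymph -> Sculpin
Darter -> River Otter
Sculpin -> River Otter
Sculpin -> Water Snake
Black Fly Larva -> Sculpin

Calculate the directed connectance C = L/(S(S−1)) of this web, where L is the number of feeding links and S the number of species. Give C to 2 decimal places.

C = 0.19

The web has S = 9 species and L = 14 feeding links.
C = L / (S(S−1)) = 14 / 72 = 0.1944 ≈ 0.19.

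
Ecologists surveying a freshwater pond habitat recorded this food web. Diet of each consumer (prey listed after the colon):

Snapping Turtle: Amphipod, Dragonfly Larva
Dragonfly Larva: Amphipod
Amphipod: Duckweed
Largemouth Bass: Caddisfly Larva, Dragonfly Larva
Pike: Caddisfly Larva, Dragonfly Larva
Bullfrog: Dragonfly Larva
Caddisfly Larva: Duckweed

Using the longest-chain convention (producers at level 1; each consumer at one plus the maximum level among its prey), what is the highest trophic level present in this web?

4

Producers (level 1): Duckweed.
Duckweed → Amphipod → Dragonfly Larva → Snapping Turtle gives Snapping Turtle level 4.
No species has a prey at level 4, so no species reaches level 5.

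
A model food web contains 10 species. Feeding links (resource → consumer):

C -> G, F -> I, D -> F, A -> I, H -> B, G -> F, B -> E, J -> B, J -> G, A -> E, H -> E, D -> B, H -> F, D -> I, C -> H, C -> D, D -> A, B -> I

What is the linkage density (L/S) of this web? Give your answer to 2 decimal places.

L/S = 1.80

There are L = 18 links among S = 10 species.
L/S = 18/10 = 1.8000 ≈ 1.80.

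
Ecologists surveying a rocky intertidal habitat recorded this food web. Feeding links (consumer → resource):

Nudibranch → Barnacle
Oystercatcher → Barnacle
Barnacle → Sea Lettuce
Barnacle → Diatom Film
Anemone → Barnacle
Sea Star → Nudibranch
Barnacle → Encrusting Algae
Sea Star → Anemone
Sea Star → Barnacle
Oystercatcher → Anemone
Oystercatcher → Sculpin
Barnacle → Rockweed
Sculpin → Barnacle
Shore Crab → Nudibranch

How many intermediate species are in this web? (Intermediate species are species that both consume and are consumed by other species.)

Intermediate species (has both prey and predators): Barnacle, Anemone, Nudibranch, Sculpin.
Count: 4.

4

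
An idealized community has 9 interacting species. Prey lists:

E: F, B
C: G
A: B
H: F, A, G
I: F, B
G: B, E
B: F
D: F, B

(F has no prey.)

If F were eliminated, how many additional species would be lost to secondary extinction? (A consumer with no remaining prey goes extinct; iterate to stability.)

Remove F.
Round 1: B (all prey gone) → extinct.
Round 2: D (all prey gone), A (all prey gone), E (all prey gone), I (all prey gone) → extinct.
Round 3: G (all prey gone) → extinct.
Round 4: C (all prey gone), H (all prey gone) → extinct.
No further losses. Total secondary extinctions: 8.

8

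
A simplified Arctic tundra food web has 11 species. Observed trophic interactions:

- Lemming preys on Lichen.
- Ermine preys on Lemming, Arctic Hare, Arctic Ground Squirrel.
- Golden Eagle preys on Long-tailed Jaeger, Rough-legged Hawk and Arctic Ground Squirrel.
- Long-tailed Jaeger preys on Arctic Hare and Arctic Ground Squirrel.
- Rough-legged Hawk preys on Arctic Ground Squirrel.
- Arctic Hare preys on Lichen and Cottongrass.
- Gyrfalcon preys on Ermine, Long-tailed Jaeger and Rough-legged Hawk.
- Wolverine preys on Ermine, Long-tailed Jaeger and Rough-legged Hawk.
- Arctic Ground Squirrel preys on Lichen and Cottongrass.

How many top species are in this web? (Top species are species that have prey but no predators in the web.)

Top species (has prey, but nothing eats it): Gyrfalcon, Wolverine, Golden Eagle.
Count: 3.

3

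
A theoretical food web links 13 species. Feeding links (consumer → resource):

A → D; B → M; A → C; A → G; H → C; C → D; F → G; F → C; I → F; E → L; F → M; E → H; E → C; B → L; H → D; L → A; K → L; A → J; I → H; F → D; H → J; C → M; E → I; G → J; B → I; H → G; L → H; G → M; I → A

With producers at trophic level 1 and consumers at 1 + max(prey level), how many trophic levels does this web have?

Producers (level 1): M, D, J.
M → G → H → L → K gives K level 5.
No species has a prey at level 5, so no species reaches level 6.

5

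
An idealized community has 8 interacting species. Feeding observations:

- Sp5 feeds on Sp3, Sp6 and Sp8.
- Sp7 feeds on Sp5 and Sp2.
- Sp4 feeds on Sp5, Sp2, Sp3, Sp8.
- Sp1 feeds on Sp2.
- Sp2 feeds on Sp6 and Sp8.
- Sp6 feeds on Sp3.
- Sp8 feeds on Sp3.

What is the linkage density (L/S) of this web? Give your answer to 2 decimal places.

There are L = 14 links among S = 8 species.
L/S = 14/8 = 1.7500 ≈ 1.75.

L/S = 1.75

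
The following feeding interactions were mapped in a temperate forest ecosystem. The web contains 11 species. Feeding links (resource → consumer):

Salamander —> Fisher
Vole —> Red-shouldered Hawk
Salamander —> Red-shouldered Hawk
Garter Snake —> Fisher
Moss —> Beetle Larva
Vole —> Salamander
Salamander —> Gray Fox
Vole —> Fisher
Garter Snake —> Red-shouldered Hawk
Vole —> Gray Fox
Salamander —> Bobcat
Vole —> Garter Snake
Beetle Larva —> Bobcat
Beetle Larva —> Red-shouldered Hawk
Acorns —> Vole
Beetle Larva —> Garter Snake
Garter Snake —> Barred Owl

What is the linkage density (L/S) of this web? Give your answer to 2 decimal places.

L/S = 1.55

There are L = 17 links among S = 11 species.
L/S = 17/11 = 1.5455 ≈ 1.55.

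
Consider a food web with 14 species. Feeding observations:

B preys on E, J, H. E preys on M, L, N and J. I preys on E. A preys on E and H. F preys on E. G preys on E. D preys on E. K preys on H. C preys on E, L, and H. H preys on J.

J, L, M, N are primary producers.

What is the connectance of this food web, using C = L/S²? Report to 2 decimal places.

C = 0.09

The web has S = 14 species and L = 18 feeding links.
C = L / S² = 18 / 196 = 0.0918 ≈ 0.09.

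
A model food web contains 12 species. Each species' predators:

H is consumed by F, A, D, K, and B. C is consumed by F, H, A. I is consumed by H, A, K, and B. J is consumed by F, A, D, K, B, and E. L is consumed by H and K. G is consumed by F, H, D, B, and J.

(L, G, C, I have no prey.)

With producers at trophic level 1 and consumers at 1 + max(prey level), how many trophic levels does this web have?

3

Producers (level 1): L, G, C, I.
G → J → A gives A level 3.
No species has a prey at level 3, so no species reaches level 4.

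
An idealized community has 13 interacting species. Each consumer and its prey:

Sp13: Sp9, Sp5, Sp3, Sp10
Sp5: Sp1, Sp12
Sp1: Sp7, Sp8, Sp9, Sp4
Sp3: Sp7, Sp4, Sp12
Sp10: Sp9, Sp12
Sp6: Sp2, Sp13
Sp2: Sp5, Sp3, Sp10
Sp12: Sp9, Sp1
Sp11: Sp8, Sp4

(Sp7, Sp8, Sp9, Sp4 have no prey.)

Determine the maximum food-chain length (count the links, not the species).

5 links

One longest chain: Sp7 → Sp1 → Sp12 → Sp3 → Sp2 → Sp6.
It has 6 species and 5 links.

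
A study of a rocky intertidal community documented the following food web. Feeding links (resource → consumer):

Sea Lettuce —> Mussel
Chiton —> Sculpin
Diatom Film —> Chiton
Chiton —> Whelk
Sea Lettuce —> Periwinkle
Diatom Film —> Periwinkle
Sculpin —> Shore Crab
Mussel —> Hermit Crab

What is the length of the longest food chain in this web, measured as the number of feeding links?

3 links

One longest chain: Diatom Film → Chiton → Sculpin → Shore Crab.
It has 4 species and 3 links.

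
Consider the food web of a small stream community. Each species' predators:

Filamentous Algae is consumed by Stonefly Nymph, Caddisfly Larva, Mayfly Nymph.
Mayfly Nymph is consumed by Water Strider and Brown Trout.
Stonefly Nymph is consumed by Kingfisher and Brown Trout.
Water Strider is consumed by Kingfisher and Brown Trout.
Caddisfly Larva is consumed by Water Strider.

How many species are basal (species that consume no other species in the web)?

Basal species (no prey listed): Filamentous Algae.
Count: 1.

1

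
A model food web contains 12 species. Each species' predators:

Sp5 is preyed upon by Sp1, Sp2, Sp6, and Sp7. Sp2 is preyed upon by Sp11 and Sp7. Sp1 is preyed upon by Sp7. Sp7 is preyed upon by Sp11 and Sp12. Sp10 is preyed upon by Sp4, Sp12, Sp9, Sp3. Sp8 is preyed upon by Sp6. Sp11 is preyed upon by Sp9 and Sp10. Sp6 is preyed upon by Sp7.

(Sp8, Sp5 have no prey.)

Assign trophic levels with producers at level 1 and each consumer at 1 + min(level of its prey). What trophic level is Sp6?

Trophic level 2

Sp8 is a producer → level 1.
Sp6 eats Sp8 → level 2.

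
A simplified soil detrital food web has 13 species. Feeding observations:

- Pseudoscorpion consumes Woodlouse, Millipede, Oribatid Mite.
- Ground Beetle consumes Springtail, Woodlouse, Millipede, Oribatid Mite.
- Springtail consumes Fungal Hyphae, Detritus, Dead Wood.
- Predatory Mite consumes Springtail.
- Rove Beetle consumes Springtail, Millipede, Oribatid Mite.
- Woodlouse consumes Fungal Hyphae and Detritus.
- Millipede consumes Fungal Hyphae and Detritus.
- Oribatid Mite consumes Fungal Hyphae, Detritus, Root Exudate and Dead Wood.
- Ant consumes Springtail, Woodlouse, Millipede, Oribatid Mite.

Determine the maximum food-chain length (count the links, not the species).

One longest chain: Detritus → Springtail → Predatory Mite.
It has 3 species and 2 links.

2 links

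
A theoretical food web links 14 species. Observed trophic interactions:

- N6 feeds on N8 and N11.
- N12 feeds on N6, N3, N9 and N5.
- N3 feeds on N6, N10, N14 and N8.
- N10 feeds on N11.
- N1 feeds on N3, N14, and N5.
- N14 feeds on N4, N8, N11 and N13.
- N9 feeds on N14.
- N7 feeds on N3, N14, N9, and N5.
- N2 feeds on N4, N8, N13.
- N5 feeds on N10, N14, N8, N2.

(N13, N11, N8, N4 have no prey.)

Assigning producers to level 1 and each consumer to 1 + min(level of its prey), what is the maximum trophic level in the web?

3

Producers (level 1): N13, N11, N8, N4.
Following each consumer down to its lowest-level prey: N8 → N5 → N12 (levels 1 through 3).
All prey of N12 (N5 2, N3 2, N6 2, N9 3) are at level 2 or above, so N12 is at level 1 + 2 = 3.
Every consumer has at least one prey at level 2 or below, so none exceeds level 3.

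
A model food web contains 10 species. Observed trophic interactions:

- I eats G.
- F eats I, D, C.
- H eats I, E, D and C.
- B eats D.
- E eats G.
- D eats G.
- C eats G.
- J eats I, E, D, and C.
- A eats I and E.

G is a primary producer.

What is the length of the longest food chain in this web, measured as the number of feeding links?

One longest chain: G → E → A.
It has 3 species and 2 links.

2 links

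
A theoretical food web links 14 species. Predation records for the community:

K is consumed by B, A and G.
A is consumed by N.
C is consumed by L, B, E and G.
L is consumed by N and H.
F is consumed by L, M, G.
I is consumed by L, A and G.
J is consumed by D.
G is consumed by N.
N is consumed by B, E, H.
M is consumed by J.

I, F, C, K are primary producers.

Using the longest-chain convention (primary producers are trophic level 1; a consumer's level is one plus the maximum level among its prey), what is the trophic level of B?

I is a producer → level 1.
A eats I (level 1); other prey at levels: K 1 → level 2.
N eats A (level 2); other prey at levels: G 2, L 2 → level 3.
B eats N (level 3); other prey at levels: C 1, K 1 → level 4.

Trophic level 4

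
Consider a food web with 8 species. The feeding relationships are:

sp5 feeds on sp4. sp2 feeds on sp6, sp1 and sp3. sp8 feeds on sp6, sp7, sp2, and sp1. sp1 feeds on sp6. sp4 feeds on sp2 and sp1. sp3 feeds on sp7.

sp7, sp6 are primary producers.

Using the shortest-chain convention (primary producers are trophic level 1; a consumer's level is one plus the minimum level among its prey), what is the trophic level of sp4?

sp6 is a producer → level 1.
sp1 eats sp6 → level 2.
sp4 eats sp1 → level 3.
No prey of sp4 is below level 2, so 3 is the minimum.

Trophic level 3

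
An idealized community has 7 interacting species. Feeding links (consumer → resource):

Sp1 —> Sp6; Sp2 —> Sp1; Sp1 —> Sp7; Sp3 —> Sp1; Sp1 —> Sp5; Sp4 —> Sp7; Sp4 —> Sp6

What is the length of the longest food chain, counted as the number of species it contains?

3 species

One longest chain: Sp7 → Sp1 → Sp3.
It has 3 species and 2 links.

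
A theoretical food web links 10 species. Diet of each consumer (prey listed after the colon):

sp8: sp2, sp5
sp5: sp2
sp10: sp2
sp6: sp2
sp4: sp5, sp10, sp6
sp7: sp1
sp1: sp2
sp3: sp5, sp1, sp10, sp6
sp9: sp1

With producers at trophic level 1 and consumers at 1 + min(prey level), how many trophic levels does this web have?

3

Producers (level 1): sp2.
Following each consumer down to its lowest-level prey: sp2 → sp1 → sp9 (levels 1 through 3).
All prey of sp9 (sp1 2) are at level 2 or above, so sp9 is at level 1 + 2 = 3.
Every consumer has at least one prey at level 2 or below, so none exceeds level 3.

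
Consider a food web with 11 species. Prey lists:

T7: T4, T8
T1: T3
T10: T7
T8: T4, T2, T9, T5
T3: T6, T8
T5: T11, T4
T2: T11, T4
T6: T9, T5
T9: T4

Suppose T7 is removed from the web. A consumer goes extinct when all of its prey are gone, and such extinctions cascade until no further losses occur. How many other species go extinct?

1

Remove T7.
Round 1: T10 (all prey gone) → extinct.
No further losses. Total secondary extinctions: 1.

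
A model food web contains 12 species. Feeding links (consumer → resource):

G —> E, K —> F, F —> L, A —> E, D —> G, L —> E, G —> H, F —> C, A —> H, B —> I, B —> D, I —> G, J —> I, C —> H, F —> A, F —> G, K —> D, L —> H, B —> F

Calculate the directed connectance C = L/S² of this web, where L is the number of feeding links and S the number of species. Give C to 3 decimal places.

C = 0.132

The web has S = 12 species and L = 19 feeding links.
C = L / S² = 19 / 144 = 0.1319 ≈ 0.132.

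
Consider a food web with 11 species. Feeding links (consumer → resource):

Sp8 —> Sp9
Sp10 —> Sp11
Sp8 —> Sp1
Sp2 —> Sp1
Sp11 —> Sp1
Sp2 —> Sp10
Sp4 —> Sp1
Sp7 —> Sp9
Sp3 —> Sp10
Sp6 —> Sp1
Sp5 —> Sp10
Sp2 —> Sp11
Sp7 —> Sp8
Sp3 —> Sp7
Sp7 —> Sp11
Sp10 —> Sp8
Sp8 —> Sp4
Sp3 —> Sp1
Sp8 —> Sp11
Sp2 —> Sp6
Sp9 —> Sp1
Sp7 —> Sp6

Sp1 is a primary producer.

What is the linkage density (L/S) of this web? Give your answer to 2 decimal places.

There are L = 22 links among S = 11 species.
L/S = 22/11 = 2.0000 ≈ 2.00.

L/S = 2.00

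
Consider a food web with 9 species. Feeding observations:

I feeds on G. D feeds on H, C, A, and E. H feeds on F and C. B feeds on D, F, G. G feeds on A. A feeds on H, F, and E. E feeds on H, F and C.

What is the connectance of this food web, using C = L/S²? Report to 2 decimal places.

The web has S = 9 species and L = 17 feeding links.
C = L / S² = 17 / 81 = 0.2099 ≈ 0.21.

C = 0.21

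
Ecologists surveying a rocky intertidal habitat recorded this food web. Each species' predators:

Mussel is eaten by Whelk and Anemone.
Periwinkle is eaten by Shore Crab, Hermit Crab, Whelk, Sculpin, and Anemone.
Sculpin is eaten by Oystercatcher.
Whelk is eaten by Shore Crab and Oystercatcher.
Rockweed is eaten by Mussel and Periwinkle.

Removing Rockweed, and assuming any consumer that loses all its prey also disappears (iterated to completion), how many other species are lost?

8

Remove Rockweed.
Round 1: Mussel (all prey gone), Periwinkle (all prey gone) → extinct.
Round 2: Anemone (all prey gone), Sculpin (all prey gone), Whelk (all prey gone), Hermit Crab (all prey gone) → extinct.
Round 3: Shore Crab (all prey gone), Oystercatcher (all prey gone) → extinct.
No further losses. Total secondary extinctions: 8.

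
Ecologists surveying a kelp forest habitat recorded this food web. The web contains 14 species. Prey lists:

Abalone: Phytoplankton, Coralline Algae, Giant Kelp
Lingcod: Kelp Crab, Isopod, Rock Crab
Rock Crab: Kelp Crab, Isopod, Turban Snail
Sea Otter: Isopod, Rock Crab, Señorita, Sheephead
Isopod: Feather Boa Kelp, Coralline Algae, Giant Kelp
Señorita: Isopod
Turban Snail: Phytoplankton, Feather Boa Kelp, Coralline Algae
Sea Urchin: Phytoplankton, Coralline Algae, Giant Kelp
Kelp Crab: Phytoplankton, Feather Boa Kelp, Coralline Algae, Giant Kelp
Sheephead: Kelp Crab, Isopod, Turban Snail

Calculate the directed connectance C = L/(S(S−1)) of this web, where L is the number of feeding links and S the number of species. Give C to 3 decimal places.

C = 0.165

The web has S = 14 species and L = 30 feeding links.
C = L / (S(S−1)) = 30 / 182 = 0.1648 ≈ 0.165.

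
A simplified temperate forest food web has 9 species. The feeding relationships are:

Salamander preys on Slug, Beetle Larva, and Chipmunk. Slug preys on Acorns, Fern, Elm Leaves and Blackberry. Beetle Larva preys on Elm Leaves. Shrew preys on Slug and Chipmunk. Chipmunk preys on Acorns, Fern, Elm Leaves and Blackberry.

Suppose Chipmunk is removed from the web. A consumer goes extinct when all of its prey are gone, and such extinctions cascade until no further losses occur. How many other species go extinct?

Remove Chipmunk.
Every predator of it retains at least one other prey: Shrew still has Slug; Salamander still has Slug, Beetle Larva.
No consumer loses all prey, so no secondary extinctions occur.

0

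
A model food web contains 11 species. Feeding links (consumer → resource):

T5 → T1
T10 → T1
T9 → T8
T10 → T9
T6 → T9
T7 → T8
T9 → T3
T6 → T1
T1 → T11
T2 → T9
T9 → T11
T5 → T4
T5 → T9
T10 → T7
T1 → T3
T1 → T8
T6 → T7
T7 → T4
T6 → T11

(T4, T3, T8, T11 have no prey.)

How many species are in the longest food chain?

3 species

One longest chain: T3 → T1 → T10.
It has 3 species and 2 links.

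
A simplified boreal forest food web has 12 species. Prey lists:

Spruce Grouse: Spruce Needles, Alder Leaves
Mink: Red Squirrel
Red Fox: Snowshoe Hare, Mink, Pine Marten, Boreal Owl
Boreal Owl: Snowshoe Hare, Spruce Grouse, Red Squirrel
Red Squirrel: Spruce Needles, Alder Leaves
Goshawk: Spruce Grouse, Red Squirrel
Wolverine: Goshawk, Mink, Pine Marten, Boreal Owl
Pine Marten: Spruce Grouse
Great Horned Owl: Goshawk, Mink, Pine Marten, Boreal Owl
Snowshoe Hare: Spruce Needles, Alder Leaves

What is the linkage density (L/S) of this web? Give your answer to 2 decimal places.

L/S = 2.08

There are L = 25 links among S = 12 species.
L/S = 25/12 = 2.0833 ≈ 2.08.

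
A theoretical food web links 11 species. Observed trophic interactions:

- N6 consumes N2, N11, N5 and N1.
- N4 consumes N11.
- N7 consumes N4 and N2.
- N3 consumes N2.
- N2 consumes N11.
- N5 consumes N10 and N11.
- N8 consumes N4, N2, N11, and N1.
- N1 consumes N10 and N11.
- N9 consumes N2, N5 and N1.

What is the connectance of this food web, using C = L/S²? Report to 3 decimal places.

C = 0.165

The web has S = 11 species and L = 20 feeding links.
C = L / S² = 20 / 121 = 0.1653 ≈ 0.165.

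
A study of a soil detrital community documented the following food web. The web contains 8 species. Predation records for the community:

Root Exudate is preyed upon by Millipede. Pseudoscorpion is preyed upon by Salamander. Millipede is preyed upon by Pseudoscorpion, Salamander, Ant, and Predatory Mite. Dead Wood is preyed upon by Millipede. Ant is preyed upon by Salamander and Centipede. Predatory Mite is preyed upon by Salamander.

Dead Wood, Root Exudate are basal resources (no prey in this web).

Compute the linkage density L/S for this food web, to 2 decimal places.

There are L = 10 links among S = 8 species.
L/S = 10/8 = 1.2500 ≈ 1.25.

L/S = 1.25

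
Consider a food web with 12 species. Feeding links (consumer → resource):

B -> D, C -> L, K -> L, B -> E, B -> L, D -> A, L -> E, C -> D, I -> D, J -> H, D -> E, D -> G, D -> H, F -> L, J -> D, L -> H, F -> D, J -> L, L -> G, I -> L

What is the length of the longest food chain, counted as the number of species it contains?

One longest chain: H → D → J.
It has 3 species and 2 links.

3 species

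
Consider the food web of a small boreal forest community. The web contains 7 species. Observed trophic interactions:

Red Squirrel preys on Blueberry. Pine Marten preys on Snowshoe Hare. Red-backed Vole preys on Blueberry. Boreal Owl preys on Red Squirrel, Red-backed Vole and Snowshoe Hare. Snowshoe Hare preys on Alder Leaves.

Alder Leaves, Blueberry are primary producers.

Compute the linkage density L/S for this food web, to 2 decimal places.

L/S = 1.00

There are L = 7 links among S = 7 species.
L/S = 7/7 = 1.0000 ≈ 1.00.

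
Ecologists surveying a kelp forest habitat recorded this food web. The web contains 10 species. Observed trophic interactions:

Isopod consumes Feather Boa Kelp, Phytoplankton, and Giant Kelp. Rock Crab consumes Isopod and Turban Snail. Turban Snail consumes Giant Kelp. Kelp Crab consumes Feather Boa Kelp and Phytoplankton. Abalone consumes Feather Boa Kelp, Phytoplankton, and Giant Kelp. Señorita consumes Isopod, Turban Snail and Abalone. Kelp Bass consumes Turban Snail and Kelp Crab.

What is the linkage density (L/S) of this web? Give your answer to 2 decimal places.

L/S = 1.60

There are L = 16 links among S = 10 species.
L/S = 16/10 = 1.6000 ≈ 1.60.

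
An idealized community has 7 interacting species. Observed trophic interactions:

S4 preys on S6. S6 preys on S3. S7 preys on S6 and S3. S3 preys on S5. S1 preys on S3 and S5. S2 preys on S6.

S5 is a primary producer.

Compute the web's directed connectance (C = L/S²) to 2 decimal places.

C = 0.16

The web has S = 7 species and L = 8 feeding links.
C = L / S² = 8 / 49 = 0.1633 ≈ 0.16.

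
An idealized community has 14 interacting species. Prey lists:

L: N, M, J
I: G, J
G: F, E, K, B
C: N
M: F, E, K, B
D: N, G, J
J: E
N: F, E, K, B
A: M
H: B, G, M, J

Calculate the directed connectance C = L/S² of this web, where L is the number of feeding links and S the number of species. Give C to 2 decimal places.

C = 0.14

The web has S = 14 species and L = 27 feeding links.
C = L / S² = 27 / 196 = 0.1378 ≈ 0.14.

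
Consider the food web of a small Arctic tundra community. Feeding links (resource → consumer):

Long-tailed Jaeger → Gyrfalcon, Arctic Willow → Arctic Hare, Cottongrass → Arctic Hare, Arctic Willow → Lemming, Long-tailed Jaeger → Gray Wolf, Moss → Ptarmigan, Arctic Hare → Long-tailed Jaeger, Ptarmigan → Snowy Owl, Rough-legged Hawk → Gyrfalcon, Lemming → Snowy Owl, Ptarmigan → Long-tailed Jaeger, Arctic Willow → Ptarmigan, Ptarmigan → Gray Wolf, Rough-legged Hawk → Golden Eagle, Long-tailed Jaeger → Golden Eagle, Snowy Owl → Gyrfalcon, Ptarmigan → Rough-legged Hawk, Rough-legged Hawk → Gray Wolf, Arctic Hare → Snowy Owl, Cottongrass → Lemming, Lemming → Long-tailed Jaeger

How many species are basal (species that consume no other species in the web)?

Basal species (no prey listed): Moss, Arctic Willow, Cottongrass.
Count: 3.

3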